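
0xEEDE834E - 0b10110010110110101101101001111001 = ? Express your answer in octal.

0o7400724325

0xEEDE834E = 0o35667501516 in octal.
0b10110010110110101101101001111001 = 0o26266555171 in octal.
Subtract column by column in base 8:
  6-1 → 5
  1-7 → 2 (borrow)
  5-1-1 → 3
  1-5 → 4 (borrow)
  0-5-1 → 2 (borrow)
  5-5-1 → 7 (borrow)
  7-6-1 → 0
  6-6 → 0
  6-2 → 4
  5-6 → 7 (borrow)
  3-2-1 → 0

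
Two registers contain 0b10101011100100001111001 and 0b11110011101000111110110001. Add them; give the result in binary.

Add column by column in base 2, right to left:
  1+1 = 0 carry 1
  0+0+1 = 1
  0+0 = 0
  1+0 = 1
  1+1 = 0 carry 1
  1+1+1 = 1 carry 1
  1+0+1 = 0 carry 1
  0+1+1 = 0 carry 1
  0+1+1 = 0 carry 1
  0+1+1 = 0 carry 1
  0+1+1 = 0 carry 1
  1+1+1 = 1 carry 1
  0+0+1 = 1
  0+0 = 0
  1+0 = 1
  1+1 = 0 carry 1
  1+0+1 = 0 carry 1
  0+1+1 = 0 carry 1
  1+1+1 = 1 carry 1
  0+1+1 = 0 carry 1
  1+0+1 = 0 carry 1
  0+0+1 = 1
  1+1 = 0 carry 1
  0+1+1 = 0 carry 1
  0+1+1 = 0 carry 1
  0+1+1 = 0 carry 1
  final carry 1

0b100001001000101100000101010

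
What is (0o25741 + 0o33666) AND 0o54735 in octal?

0o40625

Add column by column in base 8, right to left:
  1+6 = 7
  4+6 = 2 carry 1
  7+6+1 = 6 carry 1
  5+3+1 = 1 carry 1
  2+3+1 = 6
Sum = 0o61627; now AND with 0o54735:
  6&5=4, 1&4=0, 6&7=6, 2&3=2, 7&5=5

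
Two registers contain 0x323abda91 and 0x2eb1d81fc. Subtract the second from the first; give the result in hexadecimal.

Subtract column by column in base 16:
  1-c → 5 (borrow)
  9-f-1 → 9 (borrow)
  a-1-1 → 8
  d-8 → 5
  b-d → e (borrow)
  a-1-1 → 8
  3-b → 8 (borrow)
  2-e-1 → 3 (borrow)
  3-2-1 → 0

0x388e5895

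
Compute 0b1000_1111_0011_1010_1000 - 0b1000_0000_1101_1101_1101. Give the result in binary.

0b1110010111001011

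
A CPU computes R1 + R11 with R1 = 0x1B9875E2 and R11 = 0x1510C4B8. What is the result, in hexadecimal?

Add column by column in base 16, right to left:
  2+8 = A
  E+B = 9 carry 1
  5+4+1 = A
  7+C = 3 carry 1
  8+0+1 = 9
  9+1 = A
  B+5 = 0 carry 1
  1+1+1 = 3

0x30A93A9A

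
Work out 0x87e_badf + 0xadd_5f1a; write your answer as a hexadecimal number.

0x135c19f9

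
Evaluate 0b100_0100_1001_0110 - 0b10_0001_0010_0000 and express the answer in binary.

0b10001101110110

Subtract column by column in base 2:
  0-0 → 0
  1-0 → 1
  1-0 → 1
  0-0 → 0
  1-0 → 1
  0-1 → 1 (borrow)
  0-0-1 → 1 (borrow)
  1-0-1 → 0
  0-1 → 1 (borrow)
  0-0-1 → 1 (borrow)
  1-0-1 → 0
  0-0 → 0
  0-0 → 0
  0-1 → 1 (borrow)
  1-0-1 → 0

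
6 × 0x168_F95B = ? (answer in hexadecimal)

Multiply each base-16 digit by 6, carrying:
  B×6 = 66 → write 2 carry 4
  5×6+4 = 34 → write 2 carry 2
  9×6+2 = 56 → write 8 carry 3
  F×6+3 = 93 → write D carry 5
  8×6+5 = 53 → write 5 carry 3
  6×6+3 = 39 → write 7 carry 2
  1×6+2 = 8 → write 8

0x875D822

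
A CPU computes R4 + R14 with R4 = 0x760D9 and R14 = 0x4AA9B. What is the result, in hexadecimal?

0xC0B74

Add column by column in base 16, right to left:
  9+B = 4 carry 1
  D+9+1 = 7 carry 1
  0+A+1 = B
  6+A = 0 carry 1
  7+4+1 = C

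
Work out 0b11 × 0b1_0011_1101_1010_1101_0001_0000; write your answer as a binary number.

0b11101110010000011100110000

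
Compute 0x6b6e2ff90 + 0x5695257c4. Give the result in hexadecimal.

Add column by column in base 16, right to left:
  0+4 = 4
  9+c = 5 carry 1
  f+7+1 = 7 carry 1
  f+5+1 = 5 carry 1
  2+2+1 = 5
  e+5 = 3 carry 1
  6+9+1 = 0 carry 1
  b+6+1 = 2 carry 1
  6+5+1 = c

0xc20355754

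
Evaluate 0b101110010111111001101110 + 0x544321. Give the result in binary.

0x544321 = 0b10101000100001100100001 in binary.
Add column by column in base 2, right to left:
  0+1 = 1
  1+0 = 1
  1+0 = 1
  1+0 = 1
  0+0 = 0
  1+1 = 0 carry 1
  1+0+1 = 0 carry 1
  0+0+1 = 1
  0+1 = 1
  1+1 = 0 carry 1
  1+0+1 = 0 carry 1
  1+0+1 = 0 carry 1
  1+0+1 = 0 carry 1
  1+0+1 = 0 carry 1
  1+1+1 = 1 carry 1
  0+0+1 = 1
  1+0 = 1
  0+0 = 0
  0+1 = 1
  1+0 = 1
  1+1 = 0 carry 1
  1+0+1 = 0 carry 1
  0+1+1 = 0 carry 1
  1+0+1 = 0 carry 1
  final carry 1

0b1000011011100000110001111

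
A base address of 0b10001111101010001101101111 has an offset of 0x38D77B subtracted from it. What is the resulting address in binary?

0b10000001011100101111110100

0x38D77B = 0b1110001101011101111011 in binary.
Subtract column by column in base 2:
  1-1 → 0
  1-1 → 0
  1-0 → 1
  1-1 → 0
  0-1 → 1 (borrow)
  1-1-1 → 1 (borrow)
  1-1-1 → 1 (borrow)
  0-0-1 → 1 (borrow)
  1-1-1 → 1 (borrow)
  1-1-1 → 1 (borrow)
  0-1-1 → 0 (borrow)
  0-0-1 → 1 (borrow)
  0-1-1 → 0 (borrow)
  1-0-1 → 0
  0-1 → 1 (borrow)
  1-1-1 → 1 (borrow)
  0-0-1 → 1 (borrow)
  1-0-1 → 0
  1-0 → 1
  1-1 → 0
  1-1 → 0
  1-1 → 0
  0-0 → 0
  0-0 → 0
  0-0 → 0
  1-0 → 1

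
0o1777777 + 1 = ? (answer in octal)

0o2000000

The trailing 6 digits are 7 (max in base 8), so adding 1 cascades: they roll to 0 and the next digit up increments.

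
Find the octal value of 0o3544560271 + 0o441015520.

Add column by column in base 8, right to left:
  1+0 = 1
  7+2 = 1 carry 1
  2+5+1 = 0 carry 1
  0+5+1 = 6
  6+1 = 7
  5+0 = 5
  4+1 = 5
  4+4 = 0 carry 1
  5+4+1 = 2 carry 1
  3+0+1 = 4

0o4205576011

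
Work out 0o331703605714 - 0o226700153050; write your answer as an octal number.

0o103003432644

Subtract column by column in base 8:
  4-0 → 4
  1-5 → 4 (borrow)
  7-0-1 → 6
  5-3 → 2
  0-5 → 3 (borrow)
  6-1-1 → 4
  3-0 → 3
  0-0 → 0
  7-7 → 0
  1-6 → 3 (borrow)
  3-2-1 → 0
  3-2 → 1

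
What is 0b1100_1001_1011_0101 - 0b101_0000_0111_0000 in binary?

Subtract column by column in base 2:
  1-0 → 1
  0-0 → 0
  1-0 → 1
  0-0 → 0
  1-1 → 0
  1-1 → 0
  0-1 → 1 (borrow)
  1-0-1 → 0
  1-0 → 1
  0-0 → 0
  0-0 → 0
  1-0 → 1
  0-1 → 1 (borrow)
  0-0-1 → 1 (borrow)
  1-1-1 → 1 (borrow)
  1-0-1 → 0

0b111100101000101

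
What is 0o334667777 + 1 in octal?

0o334670000

The trailing 4 digits are 7 (max in base 8), so adding 1 cascades: they roll to 0 and the next digit up increments.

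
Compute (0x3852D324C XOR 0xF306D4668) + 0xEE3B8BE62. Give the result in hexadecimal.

0x1B98F93286

First 0x3852D324C XOR 0xF306D4668 = 0xCB5407424.
Add column by column in base 16, right to left:
  4+2 = 6
  2+6 = 8
  4+E = 2 carry 1
  7+B+1 = 3 carry 1
  0+8+1 = 9
  4+B = F
  5+3 = 8
  B+E = 9 carry 1
  C+E+1 = B carry 1
  final carry 1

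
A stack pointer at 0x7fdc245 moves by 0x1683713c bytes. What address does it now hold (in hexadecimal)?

0x1e813381

Add column by column in base 16, right to left:
  5+c = 1 carry 1
  4+3+1 = 8
  2+1 = 3
  c+7 = 3 carry 1
  d+3+1 = 1 carry 1
  f+8+1 = 8 carry 1
  7+6+1 = e
  0+1 = 1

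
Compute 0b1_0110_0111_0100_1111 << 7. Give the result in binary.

0b101100111010011110000000

Left shift by 7: append 7 zero bits.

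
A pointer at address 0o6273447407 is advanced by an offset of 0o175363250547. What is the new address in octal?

0o203656720156

Add column by column in base 8, right to left:
  7+7 = 6 carry 1
  0+4+1 = 5
  4+5 = 1 carry 1
  7+0+1 = 0 carry 1
  4+5+1 = 2 carry 1
  4+2+1 = 7
  3+3 = 6
  7+6 = 5 carry 1
  2+3+1 = 6
  6+5 = 3 carry 1
  0+7+1 = 0 carry 1
  0+1+1 = 2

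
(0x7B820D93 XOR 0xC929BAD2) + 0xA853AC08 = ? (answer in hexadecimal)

First 0x7B820D93 XOR 0xC929BAD2 = 0xB2ABB741.
Add column by column in base 16, right to left:
  1+8 = 9
  4+0 = 4
  7+C = 3 carry 1
  B+A+1 = 6 carry 1
  B+3+1 = F
  A+5 = F
  2+8 = A
  B+A = 5 carry 1
  final carry 1

0x15AFF6349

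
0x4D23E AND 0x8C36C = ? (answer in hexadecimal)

0x0C22C

AND each hex digit independently (no carries):
  4&8=0, D&C=C, 2&3=2, 3&6=2, E&C=C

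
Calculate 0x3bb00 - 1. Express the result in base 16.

0x3baff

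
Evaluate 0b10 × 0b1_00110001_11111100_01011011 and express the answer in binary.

0b10011000111111100010110110

Multiply each base-2 digit by 2, carrying:
  1×2 = 2 → write 0 carry 1
  1×2+1 = 3 → write 1 carry 1
  0×2+1 = 1 → write 1
  1×2 = 2 → write 0 carry 1
  1×2+1 = 3 → write 1 carry 1
  0×2+1 = 1 → write 1
  1×2 = 2 → write 0 carry 1
  0×2+1 = 1 → write 1
  0×2 = 0 → write 0
  0×2 = 0 → write 0
  1×2 = 2 → write 0 carry 1
  1×2+1 = 3 → write 1 carry 1
  1×2+1 = 3 → write 1 carry 1
  1×2+1 = 3 → write 1 carry 1
  1×2+1 = 3 → write 1 carry 1
  1×2+1 = 3 → write 1 carry 1
  1×2+1 = 3 → write 1 carry 1
  0×2+1 = 1 → write 1
  0×2 = 0 → write 0
  0×2 = 0 → write 0
  1×2 = 2 → write 0 carry 1
  1×2+1 = 3 → write 1 carry 1
  0×2+1 = 1 → write 1
  0×2 = 0 → write 0
  1×2 = 2 → write 0 carry 1
  remaining carry: 1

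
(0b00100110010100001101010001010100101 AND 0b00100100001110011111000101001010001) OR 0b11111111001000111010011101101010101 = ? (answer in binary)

0b11111111001100111111011101101010101

0b00100110010100001101010001010100101 AND 0b00100100001110011111000101001010001 = 0b00100100000100001101000001000000001.
Then OR with 0b11111111001000111010011101101010101.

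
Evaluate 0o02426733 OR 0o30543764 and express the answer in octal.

0o32567777

OR each oct digit independently (no carries):
  0|3=3, 2|0=2, 4|5=5, 2|4=6, 6|3=7, 7|7=7, 3|6=7, 3|4=7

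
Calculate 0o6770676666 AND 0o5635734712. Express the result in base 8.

0o4630634602

AND each oct digit independently (no carries):
  6&5=4, 7&6=6, 7&3=3, 0&5=0, 6&7=6, 7&3=3, 6&4=4, 6&7=6, 6&1=0, 6&2=2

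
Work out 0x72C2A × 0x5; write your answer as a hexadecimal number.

Multiply each base-16 digit by 5, carrying:
  A×5 = 50 → write 2 carry 3
  2×5+3 = 13 → write D
  C×5 = 60 → write C carry 3
  2×5+3 = 13 → write D
  7×5 = 35 → write 3 carry 2
  remaining carry: 2

0x23DCD2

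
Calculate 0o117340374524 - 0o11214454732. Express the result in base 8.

0o106123717572

Subtract column by column in base 8:
  4-2 → 2
  2-3 → 7 (borrow)
  5-7-1 → 5 (borrow)
  4-4-1 → 7 (borrow)
  7-5-1 → 1
  3-4 → 7 (borrow)
  0-4-1 → 3 (borrow)
  4-1-1 → 2
  3-2 → 1
  7-1 → 6
  1-1 → 0
  1-0 → 1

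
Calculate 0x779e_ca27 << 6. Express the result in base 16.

0x1de7b289c0

6 bits is not a whole number of base-16 digits; in binary: 1110111100111101100101000100111 << 6 = 1110111100111101100101000100111000000.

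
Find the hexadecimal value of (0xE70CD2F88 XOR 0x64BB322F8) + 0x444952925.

0xC80133695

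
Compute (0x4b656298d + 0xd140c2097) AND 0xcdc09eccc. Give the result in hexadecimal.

0xc8004804

Add column by column in base 16, right to left:
  d+7 = 4 carry 1
  8+9+1 = 2 carry 1
  9+0+1 = a
  2+2 = 4
  6+c = 2 carry 1
  5+0+1 = 6
  6+4 = a
  b+1 = c
  4+d = 1 carry 1
  final carry 1
Sum = 0x11ca624a24; now AND with 0xcdc09eccc:
  1&0=0, 1&c=0, c&d=c, a&c=8, 6&0=0, 2&9=0, 4&e=4, a&c=8, 2&c=0, 4&c=4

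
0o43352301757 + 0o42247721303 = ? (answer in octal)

0o105622223262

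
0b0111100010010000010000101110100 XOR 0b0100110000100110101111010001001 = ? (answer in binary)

XOR bit by bit (1 where the bits differ):
  0111100010010000010000101110100
^ 0100110000100110101111010001001
= 0011010010110110111111111111101

0b0011010010110110111111111111101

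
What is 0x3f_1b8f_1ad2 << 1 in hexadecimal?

1 bits is not a whole number of base-16 digits; in binary: 11111100011011100011110001101011010010 << 1 = 111111000110111000111100011010110100100.

0x7e371e35a4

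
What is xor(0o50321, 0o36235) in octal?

0o66114

XOR each oct digit independently (no carries):
  5^3=6, 0^6=6, 3^2=1, 2^3=1, 1^5=4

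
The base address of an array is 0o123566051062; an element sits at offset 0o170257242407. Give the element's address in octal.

0o314045313471

Add column by column in base 8, right to left:
  2+7 = 1 carry 1
  6+0+1 = 7
  0+4 = 4
  1+2 = 3
  5+4 = 1 carry 1
  0+2+1 = 3
  6+7 = 5 carry 1
  6+5+1 = 4 carry 1
  5+2+1 = 0 carry 1
  3+0+1 = 4
  2+7 = 1 carry 1
  1+1+1 = 3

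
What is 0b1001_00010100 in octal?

Group the bits in threes: 100 100 010 100 → 4424.

0o4424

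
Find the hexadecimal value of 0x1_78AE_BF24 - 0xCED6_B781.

Subtract column by column in base 16:
  4-1 → 3
  2-8 → A (borrow)
  F-7-1 → 7
  B-B → 0
  E-6 → 8
  A-D → D (borrow)
  8-E-1 → 9 (borrow)
  7-C-1 → A (borrow)
  1-0-1 → 0

0xA9D807A3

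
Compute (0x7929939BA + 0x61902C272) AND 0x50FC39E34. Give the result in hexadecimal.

0x50B839C24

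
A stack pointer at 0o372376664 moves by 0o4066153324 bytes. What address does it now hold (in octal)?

0o4460552210

Add column by column in base 8, right to left:
  4+4 = 0 carry 1
  6+2+1 = 1 carry 1
  6+3+1 = 2 carry 1
  6+3+1 = 2 carry 1
  7+5+1 = 5 carry 1
  3+1+1 = 5
  2+6 = 0 carry 1
  7+6+1 = 6 carry 1
  3+0+1 = 4
  0+4 = 4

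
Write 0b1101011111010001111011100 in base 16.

Group the bits into nibbles: 0001 1010 1111 1010 0011 1101 1100 → 1afa3dc.

0x1afa3dc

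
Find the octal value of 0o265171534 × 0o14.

Multiply each base-8 digit by 12, carrying:
  4×12 = 48 → write 0 carry 6
  3×12+6 = 42 → write 2 carry 5
  5×12+5 = 65 → write 1 carry 8
  1×12+8 = 20 → write 4 carry 2
  7×12+2 = 86 → write 6 carry 10
  1×12+10 = 22 → write 6 carry 2
  5×12+2 = 62 → write 6 carry 7
  6×12+7 = 79 → write 7 carry 9
  2×12+9 = 33 → write 1 carry 4
  remaining carry: 4

0o4176664120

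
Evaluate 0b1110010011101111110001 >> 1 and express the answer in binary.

0b111001001110111111000

Right shift by 1: drop the 1 least-significant bit.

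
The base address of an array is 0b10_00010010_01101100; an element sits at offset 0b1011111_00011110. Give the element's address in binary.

Add column by column in base 2, right to left:
  0+0 = 0
  0+1 = 1
  1+1 = 0 carry 1
  1+1+1 = 1 carry 1
  0+1+1 = 0 carry 1
  1+0+1 = 0 carry 1
  1+0+1 = 0 carry 1
  0+0+1 = 1
  0+1 = 1
  1+1 = 0 carry 1
  0+1+1 = 0 carry 1
  0+1+1 = 0 carry 1
  1+1+1 = 1 carry 1
  0+0+1 = 1
  0+1 = 1
  0+0 = 0
  0+0 = 0
  1+0 = 1

0b100111000110001010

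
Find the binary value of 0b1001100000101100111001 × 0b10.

Multiply each base-2 digit by 2, carrying:
  1×2 = 2 → write 0 carry 1
  0×2+1 = 1 → write 1
  0×2 = 0 → write 0
  1×2 = 2 → write 0 carry 1
  1×2+1 = 3 → write 1 carry 1
  1×2+1 = 3 → write 1 carry 1
  0×2+1 = 1 → write 1
  0×2 = 0 → write 0
  1×2 = 2 → write 0 carry 1
  1×2+1 = 3 → write 1 carry 1
  0×2+1 = 1 → write 1
  1×2 = 2 → write 0 carry 1
  0×2+1 = 1 → write 1
  0×2 = 0 → write 0
  0×2 = 0 → write 0
  0×2 = 0 → write 0
  0×2 = 0 → write 0
  1×2 = 2 → write 0 carry 1
  1×2+1 = 3 → write 1 carry 1
  0×2+1 = 1 → write 1
  0×2 = 0 → write 0
  1×2 = 2 → write 0 carry 1
  remaining carry: 1

0b10011000001011001110010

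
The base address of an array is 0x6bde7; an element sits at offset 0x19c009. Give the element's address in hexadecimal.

Add column by column in base 16, right to left:
  7+9 = 0 carry 1
  e+0+1 = f
  d+0 = d
  b+c = 7 carry 1
  6+9+1 = 0 carry 1
  0+1+1 = 2

0x207df0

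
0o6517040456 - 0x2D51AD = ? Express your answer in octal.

0x2D51AD = 0o13250655 in octal.
Subtract column by column in base 8:
  6-5 → 1
  5-5 → 0
  4-6 → 6 (borrow)
  0-0-1 → 7 (borrow)
  4-5-1 → 6 (borrow)
  0-2-1 → 5 (borrow)
  7-3-1 → 3
  1-1 → 0
  5-0 → 5
  6-0 → 6

0o6503567601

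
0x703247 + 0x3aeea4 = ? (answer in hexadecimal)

Add column by column in base 16, right to left:
  7+4 = b
  4+a = e
  2+e = 0 carry 1
  3+e+1 = 2 carry 1
  0+a+1 = b
  7+3 = a

0xab20eb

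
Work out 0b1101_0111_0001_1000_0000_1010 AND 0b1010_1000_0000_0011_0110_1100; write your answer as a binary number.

0b100000000000000000001000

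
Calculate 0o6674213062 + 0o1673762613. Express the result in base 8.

0o10570175675

Add column by column in base 8, right to left:
  2+3 = 5
  6+1 = 7
  0+6 = 6
  3+2 = 5
  1+6 = 7
  2+7 = 1 carry 1
  4+3+1 = 0 carry 1
  7+7+1 = 7 carry 1
  6+6+1 = 5 carry 1
  6+1+1 = 0 carry 1
  final carry 1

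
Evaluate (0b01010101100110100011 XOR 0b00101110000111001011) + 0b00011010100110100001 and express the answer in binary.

0b10010110001000001001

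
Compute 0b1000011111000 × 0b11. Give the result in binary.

Multiply each base-2 digit by 3, carrying:
  0×3 = 0 → write 0
  0×3 = 0 → write 0
  0×3 = 0 → write 0
  1×3 = 3 → write 1 carry 1
  1×3+1 = 4 → write 0 carry 2
  1×3+2 = 5 → write 1 carry 2
  1×3+2 = 5 → write 1 carry 2
  1×3+2 = 5 → write 1 carry 2
  0×3+2 = 2 → write 0 carry 1
  0×3+1 = 1 → write 1
  0×3 = 0 → write 0
  0×3 = 0 → write 0
  1×3 = 3 → write 1 carry 1
  remaining carry: 1

0b11001011101000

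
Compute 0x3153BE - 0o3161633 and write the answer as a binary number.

0b1001000111000000100011

0x3153BE = 0b1100010101001110111110 in binary.
0o3161633 = 0b11001110001110011011 in binary.
Subtract column by column in base 2:
  0-1 → 1 (borrow)
  1-1-1 → 1 (borrow)
  1-0-1 → 0
  1-1 → 0
  1-1 → 0
  1-0 → 1
  0-0 → 0
  1-1 → 0
  1-1 → 0
  1-1 → 0
  0-0 → 0
  0-0 → 0
  1-0 → 1
  0-1 → 1 (borrow)
  1-1-1 → 1 (borrow)
  0-1-1 → 0 (borrow)
  1-0-1 → 0
  0-0 → 0
  0-1 → 1 (borrow)
  0-1-1 → 0 (borrow)
  1-0-1 → 0
  1-0 → 1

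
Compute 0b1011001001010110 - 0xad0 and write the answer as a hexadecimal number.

0xa786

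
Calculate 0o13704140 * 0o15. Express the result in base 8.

0o232366340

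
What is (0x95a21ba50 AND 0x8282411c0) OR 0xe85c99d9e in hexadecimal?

0xe8de99dde

0x95a21ba50 AND 0x8282411c0 = 0x808201040.
Then OR with 0xe85c99d9e.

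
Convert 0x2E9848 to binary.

Expand each hex digit to 4 bits: 2=0010 E=1110 9=1001 8=1000 4=0100 8=1000.

0b1011101001100001001000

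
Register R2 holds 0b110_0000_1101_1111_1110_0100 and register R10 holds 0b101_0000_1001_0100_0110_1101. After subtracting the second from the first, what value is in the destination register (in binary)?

0b100000100101101110111

Subtract column by column in base 2:
  0-1 → 1 (borrow)
  0-0-1 → 1 (borrow)
  1-1-1 → 1 (borrow)
  0-1-1 → 0 (borrow)
  0-0-1 → 1 (borrow)
  1-1-1 → 1 (borrow)
  1-1-1 → 1 (borrow)
  1-0-1 → 0
  1-0 → 1
  1-0 → 1
  1-1 → 0
  1-0 → 1
  1-1 → 0
  0-0 → 0
  1-0 → 1
  1-1 → 0
  0-0 → 0
  0-0 → 0
  0-0 → 0
  0-0 → 0
  0-1 → 1 (borrow)
  1-0-1 → 0
  1-1 → 0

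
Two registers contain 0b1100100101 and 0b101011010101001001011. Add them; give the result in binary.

Add column by column in base 2, right to left:
  1+1 = 0 carry 1
  0+1+1 = 0 carry 1
  1+0+1 = 0 carry 1
  0+1+1 = 0 carry 1
  0+0+1 = 1
  1+0 = 1
  0+1 = 1
  0+0 = 0
  1+0 = 1
  1+1 = 0 carry 1
  0+0+1 = 1
  0+1 = 1
  0+0 = 0
  0+1 = 1
  0+0 = 0
  0+1 = 1
  0+1 = 1
  0+0 = 0
  0+1 = 1
  0+0 = 0
  0+1 = 1

0b101011010110101110000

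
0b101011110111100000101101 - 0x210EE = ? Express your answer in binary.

0b101011010110011100111111

0x210EE = 0b100001000011101110 in binary.
Subtract column by column in base 2:
  1-0 → 1
  0-1 → 1 (borrow)
  1-1-1 → 1 (borrow)
  1-1-1 → 1 (borrow)
  0-0-1 → 1 (borrow)
  1-1-1 → 1 (borrow)
  0-1-1 → 0 (borrow)
  0-1-1 → 0 (borrow)
  0-0-1 → 1 (borrow)
  0-0-1 → 1 (borrow)
  0-0-1 → 1 (borrow)
  1-0-1 → 0
  1-1 → 0
  1-0 → 1
  1-0 → 1
  0-0 → 0
  1-0 → 1
  1-1 → 0
  1-0 → 1
  1-0 → 1
  0-0 → 0
  1-0 → 1
  0-0 → 0
  1-0 → 1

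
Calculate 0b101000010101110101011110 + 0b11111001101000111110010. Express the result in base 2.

Add column by column in base 2, right to left:
  0+0 = 0
  1+1 = 0 carry 1
  1+0+1 = 0 carry 1
  1+0+1 = 0 carry 1
  1+1+1 = 1 carry 1
  0+1+1 = 0 carry 1
  1+1+1 = 1 carry 1
  0+1+1 = 0 carry 1
  1+1+1 = 1 carry 1
  0+0+1 = 1
  1+0 = 1
  1+0 = 1
  1+1 = 0 carry 1
  0+0+1 = 1
  1+1 = 0 carry 1
  0+1+1 = 0 carry 1
  1+0+1 = 0 carry 1
  0+0+1 = 1
  0+1 = 1
  0+1 = 1
  0+1 = 1
  1+1 = 0 carry 1
  0+1+1 = 0 carry 1
  1+0+1 = 0 carry 1
  final carry 1

0b1000111100010111101010000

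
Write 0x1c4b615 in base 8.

Expand each hex digit to 4 bits: 1=0001 c=1100 4=0100 b=1011 6=0110 1=0001 5=0101.
Group the bits in threes: 001 110 001 001 011 011 000 010 101 → 161133025.

0o161133025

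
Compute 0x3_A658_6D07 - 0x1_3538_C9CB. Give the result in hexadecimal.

Subtract column by column in base 16:
  7-B → C (borrow)
  0-C-1 → 3 (borrow)
  D-9-1 → 3
  6-C → A (borrow)
  8-8-1 → F (borrow)
  5-3-1 → 1
  6-5 → 1
  A-3 → 7
  3-1 → 2

0x2711FA33C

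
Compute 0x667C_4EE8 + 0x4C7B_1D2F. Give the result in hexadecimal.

0xB2F76C17

Add column by column in base 16, right to left:
  8+F = 7 carry 1
  E+2+1 = 1 carry 1
  E+D+1 = C carry 1
  4+1+1 = 6
  C+B = 7 carry 1
  7+7+1 = F
  6+C = 2 carry 1
  6+4+1 = B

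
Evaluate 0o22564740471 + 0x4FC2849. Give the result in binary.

0b10011010110011111110100110000010

0o22564740471 = 0b10010101110100111100000100111001 in binary.
0x4FC2849 = 0b100111111000010100001001001 in binary.
Add column by column in base 2, right to left:
  1+1 = 0 carry 1
  0+0+1 = 1
  0+0 = 0
  1+1 = 0 carry 1
  1+0+1 = 0 carry 1
  1+0+1 = 0 carry 1
  0+1+1 = 0 carry 1
  0+0+1 = 1
  1+0 = 1
  0+0 = 0
  0+0 = 0
  0+1 = 1
  0+0 = 0
  0+1 = 1
  1+0 = 1
  1+0 = 1
  1+0 = 1
  1+0 = 1
  0+1 = 1
  0+1 = 1
  1+1 = 0 carry 1
  0+1+1 = 0 carry 1
  1+1+1 = 1 carry 1
  1+1+1 = 1 carry 1
  1+0+1 = 0 carry 1
  0+0+1 = 1
  1+1 = 0 carry 1
  0+0+1 = 1
  1+0 = 1
  0+0 = 0
  0+0 = 0
  1+0 = 1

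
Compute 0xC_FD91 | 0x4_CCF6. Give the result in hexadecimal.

0xCFDF7

OR each hex digit independently (no carries):
  C|4=C, F|C=F, D|C=D, 9|F=F, 1|6=7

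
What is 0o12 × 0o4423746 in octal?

0o55307374

Multiply each base-8 digit by 10, carrying:
  6×10 = 60 → write 4 carry 7
  4×10+7 = 47 → write 7 carry 5
  7×10+5 = 75 → write 3 carry 9
  3×10+9 = 39 → write 7 carry 4
  2×10+4 = 24 → write 0 carry 3
  4×10+3 = 43 → write 3 carry 5
  4×10+5 = 45 → write 5 carry 5
  remaining carry: 5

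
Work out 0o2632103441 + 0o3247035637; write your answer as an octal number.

0o6101141300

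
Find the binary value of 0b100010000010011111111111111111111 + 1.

0b100010000010100000000000000000000

The trailing 20 digits are 1 (max in base 2), so adding 1 cascades: they roll to 0 and the next digit up increments.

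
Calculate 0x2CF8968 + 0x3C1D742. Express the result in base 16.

0x69160AA

Add column by column in base 16, right to left:
  8+2 = A
  6+4 = A
  9+7 = 0 carry 1
  8+D+1 = 6 carry 1
  F+1+1 = 1 carry 1
  C+C+1 = 9 carry 1
  2+3+1 = 6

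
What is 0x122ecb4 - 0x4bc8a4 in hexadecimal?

Subtract column by column in base 16:
  4-4 → 0
  b-a → 1
  c-8 → 4
  e-c → 2
  2-b → 7 (borrow)
  2-4-1 → d (borrow)
  1-0-1 → 0

0xd72410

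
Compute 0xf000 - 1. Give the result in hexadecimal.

The trailing 3 digits are 0, so subtracting 1 borrows through: they become F and the next digit up decrements.

0xefff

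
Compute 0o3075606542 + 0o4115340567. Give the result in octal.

Add column by column in base 8, right to left:
  2+7 = 1 carry 1
  4+6+1 = 3 carry 1
  5+5+1 = 3 carry 1
  6+0+1 = 7
  0+4 = 4
  6+3 = 1 carry 1
  5+5+1 = 3 carry 1
  7+1+1 = 1 carry 1
  0+1+1 = 2
  3+4 = 7

0o7213147331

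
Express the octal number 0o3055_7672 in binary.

Each octal digit is 3 bits: 3=011 0=000 5=101 5=101 7=111 6=110 7=111 2=010.

0b11000101101111110111010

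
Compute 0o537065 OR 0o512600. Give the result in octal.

0o537665

OR each oct digit independently (no carries):
  5|5=5, 3|1=3, 7|2=7, 0|6=6, 6|0=6, 5|0=5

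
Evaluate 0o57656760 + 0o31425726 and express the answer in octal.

0o111304706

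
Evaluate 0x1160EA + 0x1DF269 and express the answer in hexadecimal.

Add column by column in base 16, right to left:
  A+9 = 3 carry 1
  E+6+1 = 5 carry 1
  0+2+1 = 3
  6+F = 5 carry 1
  1+D+1 = F
  1+1 = 2

0x2F5353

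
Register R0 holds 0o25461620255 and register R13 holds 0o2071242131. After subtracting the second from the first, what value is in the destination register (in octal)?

Subtract column by column in base 8:
  5-1 → 4
  5-3 → 2
  2-1 → 1
  0-2 → 6 (borrow)
  2-4-1 → 5 (borrow)
  6-2-1 → 3
  1-1 → 0
  6-7 → 7 (borrow)
  4-0-1 → 3
  5-2 → 3
  2-0 → 2

0o23370356124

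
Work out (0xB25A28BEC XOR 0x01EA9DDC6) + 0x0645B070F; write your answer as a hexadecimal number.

First 0xB25A28BEC XOR 0x01EA9DDC6 = 0xB3B0B562A.
Add column by column in base 16, right to left:
  A+F = 9 carry 1
  2+0+1 = 3
  6+7 = D
  5+0 = 5
  B+B = 6 carry 1
  0+5+1 = 6
  B+4 = F
  3+6 = 9
  B+0 = B

0xB9F665D39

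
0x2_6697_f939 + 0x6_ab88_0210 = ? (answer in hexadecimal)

Add column by column in base 16, right to left:
  9+0 = 9
  3+1 = 4
  9+2 = b
  f+0 = f
  7+8 = f
  9+8 = 1 carry 1
  6+b+1 = 2 carry 1
  6+a+1 = 1 carry 1
  2+6+1 = 9

0x9121ffb49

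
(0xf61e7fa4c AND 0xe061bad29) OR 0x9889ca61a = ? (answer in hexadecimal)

0xf61e7fa4c AND 0xe061bad29 = 0xe0003a808.
Then OR with 0x9889ca61a.

0xf889fae1a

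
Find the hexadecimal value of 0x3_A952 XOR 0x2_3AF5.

0x193A7

XOR each hex digit independently (no carries):
  3^2=1, A^3=9, 9^A=3, 5^F=A, 2^5=7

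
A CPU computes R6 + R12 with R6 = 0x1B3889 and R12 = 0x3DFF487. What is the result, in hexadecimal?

0x3FB2D10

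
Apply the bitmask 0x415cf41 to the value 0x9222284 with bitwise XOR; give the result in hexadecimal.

0xd37edc5

XOR each hex digit independently (no carries):
  9^4=d, 2^1=3, 2^5=7, 2^c=e, 2^f=d, 8^4=c, 4^1=5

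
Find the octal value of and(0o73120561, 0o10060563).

AND each oct digit independently (no carries):
  7&1=1, 3&0=0, 1&0=0, 2&6=2, 0&0=0, 5&5=5, 6&6=6, 1&3=1

0o10020561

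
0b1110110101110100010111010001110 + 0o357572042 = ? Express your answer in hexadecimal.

0b1110110101110100010111010001110 = 0x76BA2E8E in hexadecimal.
0o357572042 = 0x3BEF422 in hexadecimal.
Add column by column in base 16, right to left:
  E+2 = 0 carry 1
  8+2+1 = B
  E+4 = 2 carry 1
  2+F+1 = 2 carry 1
  A+E+1 = 9 carry 1
  B+B+1 = 7 carry 1
  6+3+1 = A
  7+0 = 7

0x7A7922B0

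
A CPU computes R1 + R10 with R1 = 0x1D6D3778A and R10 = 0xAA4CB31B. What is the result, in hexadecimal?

Add column by column in base 16, right to left:
  A+B = 5 carry 1
  8+1+1 = A
  7+3 = A
  7+B = 2 carry 1
  3+C+1 = 0 carry 1
  D+4+1 = 2 carry 1
  6+A+1 = 1 carry 1
  D+A+1 = 8 carry 1
  1+0+1 = 2

0x281202AA5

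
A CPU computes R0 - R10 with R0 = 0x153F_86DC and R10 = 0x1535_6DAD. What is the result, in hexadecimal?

0xA192F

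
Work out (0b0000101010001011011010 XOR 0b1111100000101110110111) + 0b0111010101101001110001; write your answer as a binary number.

0b10110100000001111011110

First 0b0000101010001011011010 XOR 0b1111100000101110110111 = 0b1111001010100101101101.
Add column by column in base 2, right to left:
  1+1 = 0 carry 1
  0+0+1 = 1
  1+0 = 1
  1+0 = 1
  0+1 = 1
  1+1 = 0 carry 1
  1+1+1 = 1 carry 1
  0+0+1 = 1
  1+0 = 1
  0+1 = 1
  0+0 = 0
  1+1 = 0 carry 1
  0+1+1 = 0 carry 1
  1+0+1 = 0 carry 1
  0+1+1 = 0 carry 1
  1+0+1 = 0 carry 1
  0+1+1 = 0 carry 1
  0+0+1 = 1
  1+1 = 0 carry 1
  1+1+1 = 1 carry 1
  1+1+1 = 1 carry 1
  1+0+1 = 0 carry 1
  final carry 1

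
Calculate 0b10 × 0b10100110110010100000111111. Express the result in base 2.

0b101001101100101000001111110

Multiply each base-2 digit by 2, carrying:
  1×2 = 2 → write 0 carry 1
  1×2+1 = 3 → write 1 carry 1
  1×2+1 = 3 → write 1 carry 1
  1×2+1 = 3 → write 1 carry 1
  1×2+1 = 3 → write 1 carry 1
  1×2+1 = 3 → write 1 carry 1
  0×2+1 = 1 → write 1
  0×2 = 0 → write 0
  0×2 = 0 → write 0
  0×2 = 0 → write 0
  0×2 = 0 → write 0
  1×2 = 2 → write 0 carry 1
  0×2+1 = 1 → write 1
  1×2 = 2 → write 0 carry 1
  0×2+1 = 1 → write 1
  0×2 = 0 → write 0
  1×2 = 2 → write 0 carry 1
  1×2+1 = 3 → write 1 carry 1
  0×2+1 = 1 → write 1
  1×2 = 2 → write 0 carry 1
  1×2+1 = 3 → write 1 carry 1
  0×2+1 = 1 → write 1
  0×2 = 0 → write 0
  1×2 = 2 → write 0 carry 1
  0×2+1 = 1 → write 1
  1×2 = 2 → write 0 carry 1
  remaining carry: 1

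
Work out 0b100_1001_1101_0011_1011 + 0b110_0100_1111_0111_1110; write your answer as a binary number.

0b10101110110010111001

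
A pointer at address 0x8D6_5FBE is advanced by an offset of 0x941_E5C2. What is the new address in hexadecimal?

0x12184580

Add column by column in base 16, right to left:
  E+2 = 0 carry 1
  B+C+1 = 8 carry 1
  F+5+1 = 5 carry 1
  5+E+1 = 4 carry 1
  6+1+1 = 8
  D+4 = 1 carry 1
  8+9+1 = 2 carry 1
  final carry 1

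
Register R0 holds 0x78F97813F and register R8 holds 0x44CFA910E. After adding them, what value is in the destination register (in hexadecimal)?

0xBDC92124D

Add column by column in base 16, right to left:
  F+E = D carry 1
  3+0+1 = 4
  1+1 = 2
  8+9 = 1 carry 1
  7+A+1 = 2 carry 1
  9+F+1 = 9 carry 1
  F+C+1 = C carry 1
  8+4+1 = D
  7+4 = B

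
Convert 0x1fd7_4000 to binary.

0b11111110101110100000000000000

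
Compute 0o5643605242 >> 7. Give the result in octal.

7 bits is not a whole number of base-8 digits; in binary: 101110100011110000101010100010 >> 7 = 10111010001111000010101.

0o27217025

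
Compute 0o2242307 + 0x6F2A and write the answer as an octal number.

0x6F2A = 0o67452 in octal.
Add column by column in base 8, right to left:
  7+2 = 1 carry 1
  0+5+1 = 6
  3+4 = 7
  2+7 = 1 carry 1
  4+6+1 = 3 carry 1
  2+0+1 = 3
  2+0 = 2

0o2331761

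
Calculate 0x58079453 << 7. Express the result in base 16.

0x2C03CA2980

7 bits is not a whole number of base-16 digits; in binary: 1011000000001111001010001010011 << 7 = 10110000000011110010100010100110000000.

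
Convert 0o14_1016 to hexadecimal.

0xC20E

Each octal digit is 3 bits: 1=001 4=100 1=001 0=000 1=001 6=110.
Group the bits into nibbles: 1100 0010 0000 1110 → C20E.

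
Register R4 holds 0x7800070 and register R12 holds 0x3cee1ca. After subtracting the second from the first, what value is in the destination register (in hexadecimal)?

Subtract column by column in base 16:
  0-a → 6 (borrow)
  7-c-1 → a (borrow)
  0-1-1 → e (borrow)
  0-e-1 → 1 (borrow)
  0-e-1 → 1 (borrow)
  8-c-1 → b (borrow)
  7-3-1 → 3

0x3b11ea6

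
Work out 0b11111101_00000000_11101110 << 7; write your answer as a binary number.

Left shift by 7: append 7 zero bits.

0b1111110100000000111011100000000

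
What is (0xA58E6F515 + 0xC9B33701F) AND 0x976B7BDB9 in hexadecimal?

0x74122530

Add column by column in base 16, right to left:
  5+F = 4 carry 1
  1+1+1 = 3
  5+0 = 5
  F+7 = 6 carry 1
  6+3+1 = A
  E+3 = 1 carry 1
  8+B+1 = 4 carry 1
  5+9+1 = F
  A+C = 6 carry 1
  final carry 1
Sum = 0x16F41A6534; now AND with 0x976B7BDB9:
  1&0=0, 6&9=0, F&7=7, 4&6=4, 1&B=1, A&7=2, 6&B=2, 5&D=5, 3&B=3, 4&9=0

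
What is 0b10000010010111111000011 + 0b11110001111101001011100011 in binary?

0b100000010010000001010100110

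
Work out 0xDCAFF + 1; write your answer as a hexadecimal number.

The trailing 2 digits are F (max in base 16), so adding 1 cascades: they roll to 0 and the next digit up increments.

0xDCB00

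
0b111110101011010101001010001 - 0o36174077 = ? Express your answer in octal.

0o727131022

0b111110101011010101001010001 = 0o765325121 in octal.
Subtract column by column in base 8:
  1-7 → 2 (borrow)
  2-7-1 → 2 (borrow)
  1-0-1 → 0
  5-4 → 1
  2-7 → 3 (borrow)
  3-1-1 → 1
  5-6 → 7 (borrow)
  6-3-1 → 2
  7-0 → 7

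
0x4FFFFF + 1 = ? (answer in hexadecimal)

The trailing 5 digits are F (max in base 16), so adding 1 cascades: they roll to 0 and the next digit up increments.

0x500000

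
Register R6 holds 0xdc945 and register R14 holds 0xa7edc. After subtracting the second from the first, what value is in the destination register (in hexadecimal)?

0x34a69

Subtract column by column in base 16:
  5-c → 9 (borrow)
  4-d-1 → 6 (borrow)
  9-e-1 → a (borrow)
  c-7-1 → 4
  d-a → 3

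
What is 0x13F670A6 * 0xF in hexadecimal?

Multiply each base-16 digit by 15, carrying:
  6×15 = 90 → write A carry 5
  A×15+5 = 155 → write B carry 9
  0×15+9 = 9 → write 9
  7×15 = 105 → write 9 carry 6
  6×15+6 = 96 → write 0 carry 6
  F×15+6 = 231 → write 7 carry 14
  3×15+14 = 59 → write B carry 3
  1×15+3 = 18 → write 2 carry 1
  remaining carry: 1

0x12B7099BA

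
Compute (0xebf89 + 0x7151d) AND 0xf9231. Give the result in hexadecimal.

0x59020

Add column by column in base 16, right to left:
  9+d = 6 carry 1
  8+1+1 = a
  f+5 = 4 carry 1
  b+1+1 = d
  e+7 = 5 carry 1
  final carry 1
Sum = 0x15d4a6; now AND with 0xf9231:
  1&0=0, 5&f=5, d&9=9, 4&2=0, a&3=2, 6&1=0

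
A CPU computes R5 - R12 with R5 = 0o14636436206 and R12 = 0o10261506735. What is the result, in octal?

Subtract column by column in base 8:
  6-5 → 1
  0-3 → 5 (borrow)
  2-7-1 → 2 (borrow)
  6-6-1 → 7 (borrow)
  3-0-1 → 2
  4-5 → 7 (borrow)
  6-1-1 → 4
  3-6 → 5 (borrow)
  6-2-1 → 3
  4-0 → 4
  1-1 → 0

0o4354727251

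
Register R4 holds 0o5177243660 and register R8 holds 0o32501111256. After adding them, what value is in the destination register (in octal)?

Add column by column in base 8, right to left:
  0+6 = 6
  6+5 = 3 carry 1
  6+2+1 = 1 carry 1
  3+1+1 = 5
  4+1 = 5
  2+1 = 3
  7+1 = 0 carry 1
  7+0+1 = 0 carry 1
  1+5+1 = 7
  5+2 = 7
  0+3 = 3

0o37700355136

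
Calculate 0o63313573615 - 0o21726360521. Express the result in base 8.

Subtract column by column in base 8:
  5-1 → 4
  1-2 → 7 (borrow)
  6-5-1 → 0
  3-0 → 3
  7-6 → 1
  5-3 → 2
  3-6 → 5 (borrow)
  1-2-1 → 6 (borrow)
  3-7-1 → 3 (borrow)
  3-1-1 → 1
  6-2 → 4

0o41365213074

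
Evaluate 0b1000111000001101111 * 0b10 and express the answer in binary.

Multiply each base-2 digit by 2, carrying:
  1×2 = 2 → write 0 carry 1
  1×2+1 = 3 → write 1 carry 1
  1×2+1 = 3 → write 1 carry 1
  1×2+1 = 3 → write 1 carry 1
  0×2+1 = 1 → write 1
  1×2 = 2 → write 0 carry 1
  1×2+1 = 3 → write 1 carry 1
  0×2+1 = 1 → write 1
  0×2 = 0 → write 0
  0×2 = 0 → write 0
  0×2 = 0 → write 0
  0×2 = 0 → write 0
  1×2 = 2 → write 0 carry 1
  1×2+1 = 3 → write 1 carry 1
  1×2+1 = 3 → write 1 carry 1
  0×2+1 = 1 → write 1
  0×2 = 0 → write 0
  0×2 = 0 → write 0
  1×2 = 2 → write 0 carry 1
  remaining carry: 1

0b10001110000011011110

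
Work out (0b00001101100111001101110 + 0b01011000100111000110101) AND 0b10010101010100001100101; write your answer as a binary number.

Add column by column in base 2, right to left:
  0+1 = 1
  1+0 = 1
  1+1 = 0 carry 1
  1+0+1 = 0 carry 1
  0+1+1 = 0 carry 1
  1+1+1 = 1 carry 1
  1+0+1 = 0 carry 1
  0+0+1 = 1
  0+0 = 0
  1+1 = 0 carry 1
  1+1+1 = 1 carry 1
  1+1+1 = 1 carry 1
  0+0+1 = 1
  0+0 = 0
  1+1 = 0 carry 1
  1+0+1 = 0 carry 1
  0+0+1 = 1
  1+0 = 1
  1+1 = 0 carry 1
  0+1+1 = 0 carry 1
  0+0+1 = 1
  0+1 = 1
Sum = 0b1100110001110010100011; now AND with 0b10010101010100001100101:
  01100110001110010100011
& 10010101010100001100101
= 00000100000100000100001

0b100000100000100001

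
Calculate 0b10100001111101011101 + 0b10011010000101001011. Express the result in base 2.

0b100111100000010101000

Add column by column in base 2, right to left:
  1+1 = 0 carry 1
  0+1+1 = 0 carry 1
  1+0+1 = 0 carry 1
  1+1+1 = 1 carry 1
  1+0+1 = 0 carry 1
  0+0+1 = 1
  1+1 = 0 carry 1
  0+0+1 = 1
  1+1 = 0 carry 1
  1+0+1 = 0 carry 1
  1+0+1 = 0 carry 1
  1+0+1 = 0 carry 1
  1+0+1 = 0 carry 1
  0+1+1 = 0 carry 1
  0+0+1 = 1
  0+1 = 1
  0+1 = 1
  1+0 = 1
  0+0 = 0
  1+1 = 0 carry 1
  final carry 1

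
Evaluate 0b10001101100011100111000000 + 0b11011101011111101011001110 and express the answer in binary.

Add column by column in base 2, right to left:
  0+0 = 0
  0+1 = 1
  0+1 = 1
  0+1 = 1
  0+0 = 0
  0+0 = 0
  1+1 = 0 carry 1
  1+1+1 = 1 carry 1
  1+0+1 = 0 carry 1
  0+1+1 = 0 carry 1
  0+0+1 = 1
  1+1 = 0 carry 1
  1+1+1 = 1 carry 1
  1+1+1 = 1 carry 1
  0+1+1 = 0 carry 1
  0+1+1 = 0 carry 1
  0+1+1 = 0 carry 1
  1+0+1 = 0 carry 1
  1+1+1 = 1 carry 1
  0+0+1 = 1
  1+1 = 0 carry 1
  1+1+1 = 1 carry 1
  0+1+1 = 0 carry 1
  0+0+1 = 1
  0+1 = 1
  1+1 = 0 carry 1
  final carry 1

0b101101011000011010010001110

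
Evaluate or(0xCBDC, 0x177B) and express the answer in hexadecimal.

0xDFFF

OR each hex digit independently (no carries):
  C|1=D, B|7=F, D|7=F, C|B=F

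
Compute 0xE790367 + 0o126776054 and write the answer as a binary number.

0b1111110101001111111110010011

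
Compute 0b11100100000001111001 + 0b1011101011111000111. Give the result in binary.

0b101000001100001000000

Add column by column in base 2, right to left:
  1+1 = 0 carry 1
  0+1+1 = 0 carry 1
  0+1+1 = 0 carry 1
  1+0+1 = 0 carry 1
  1+0+1 = 0 carry 1
  1+0+1 = 0 carry 1
  1+1+1 = 1 carry 1
  0+1+1 = 0 carry 1
  0+1+1 = 0 carry 1
  0+1+1 = 0 carry 1
  0+1+1 = 0 carry 1
  0+0+1 = 1
  0+1 = 1
  0+0 = 0
  1+1 = 0 carry 1
  0+1+1 = 0 carry 1
  0+1+1 = 0 carry 1
  1+0+1 = 0 carry 1
  1+1+1 = 1 carry 1
  1+0+1 = 0 carry 1
  final carry 1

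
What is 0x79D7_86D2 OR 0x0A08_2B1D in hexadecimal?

0x7BDFAFDF

OR each hex digit independently (no carries):
  7|0=7, 9|A=B, D|0=D, 7|8=F, 8|2=A, 6|B=F, D|1=D, 2|D=F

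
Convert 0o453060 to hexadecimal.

Each octal digit is 3 bits: 4=100 5=101 3=011 0=000 6=110 0=000.
Group the bits into nibbles: 0010 0101 0110 0011 0000 → 25630.

0x25630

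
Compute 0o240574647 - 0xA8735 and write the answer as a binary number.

0o240574647 = 0b10100000101111100110100111 in binary.
0xA8735 = 0b10101000011100110101 in binary.
Subtract column by column in base 2:
  1-1 → 0
  1-0 → 1
  1-1 → 0
  0-0 → 0
  0-1 → 1 (borrow)
  1-1-1 → 1 (borrow)
  0-0-1 → 1 (borrow)
  1-0-1 → 0
  1-1 → 0
  0-1 → 1 (borrow)
  0-1-1 → 0 (borrow)
  1-0-1 → 0
  1-0 → 1
  1-0 → 1
  1-0 → 1
  1-1 → 0
  0-0 → 0
  1-1 → 0
  0-0 → 0
  0-1 → 1 (borrow)
  0-0-1 → 1 (borrow)
  0-0-1 → 1 (borrow)
  0-0-1 → 1 (borrow)
  1-0-1 → 0
  0-0 → 0
  1-0 → 1

0b10011110000111001001110010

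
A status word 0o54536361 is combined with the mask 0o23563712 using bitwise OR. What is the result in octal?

0o77577773

OR each oct digit independently (no carries):
  5|2=7, 4|3=7, 5|5=5, 3|6=7, 6|3=7, 3|7=7, 6|1=7, 1|2=3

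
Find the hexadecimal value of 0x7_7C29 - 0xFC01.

0x68028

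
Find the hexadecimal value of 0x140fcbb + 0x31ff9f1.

Add column by column in base 16, right to left:
  b+1 = c
  b+f = a carry 1
  c+9+1 = 6 carry 1
  f+f+1 = f carry 1
  0+f+1 = 0 carry 1
  4+1+1 = 6
  1+3 = 4

0x460f6ac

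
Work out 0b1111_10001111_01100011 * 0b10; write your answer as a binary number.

Multiply each base-2 digit by 2, carrying:
  1×2 = 2 → write 0 carry 1
  1×2+1 = 3 → write 1 carry 1
  0×2+1 = 1 → write 1
  0×2 = 0 → write 0
  0×2 = 0 → write 0
  1×2 = 2 → write 0 carry 1
  1×2+1 = 3 → write 1 carry 1
  0×2+1 = 1 → write 1
  1×2 = 2 → write 0 carry 1
  1×2+1 = 3 → write 1 carry 1
  1×2+1 = 3 → write 1 carry 1
  1×2+1 = 3 → write 1 carry 1
  0×2+1 = 1 → write 1
  0×2 = 0 → write 0
  0×2 = 0 → write 0
  1×2 = 2 → write 0 carry 1
  1×2+1 = 3 → write 1 carry 1
  1×2+1 = 3 → write 1 carry 1
  1×2+1 = 3 → write 1 carry 1
  1×2+1 = 3 → write 1 carry 1
  remaining carry: 1

0b111110001111011000110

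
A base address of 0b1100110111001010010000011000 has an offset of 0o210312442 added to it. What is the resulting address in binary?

0o210312442 = 0b10001000011001010100100010 in binary.
Add column by column in base 2, right to left:
  0+0 = 0
  0+1 = 1
  0+0 = 0
  1+0 = 1
  1+0 = 1
  0+1 = 1
  0+0 = 0
  0+0 = 0
  0+1 = 1
  0+0 = 0
  1+1 = 0 carry 1
  0+0+1 = 1
  0+1 = 1
  1+0 = 1
  0+0 = 0
  1+1 = 0 carry 1
  0+1+1 = 0 carry 1
  0+0+1 = 1
  1+0 = 1
  1+0 = 1
  1+0 = 1
  0+1 = 1
  1+0 = 1
  1+0 = 1
  0+0 = 0
  0+1 = 1
  1+0 = 1
  1+0 = 1

0b1110111111100011100100111010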